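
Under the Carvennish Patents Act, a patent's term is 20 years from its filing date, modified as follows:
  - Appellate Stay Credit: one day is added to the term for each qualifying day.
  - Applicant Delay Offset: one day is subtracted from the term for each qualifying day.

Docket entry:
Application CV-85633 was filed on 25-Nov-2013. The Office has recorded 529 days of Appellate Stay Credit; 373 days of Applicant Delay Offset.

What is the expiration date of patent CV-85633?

Base term: filing date + 20 years → 25 November 2033.
Appellate Stay Credit: +529 days → 8 May 2035.
Applicant Delay Offset: −373 days → 30 April 2034.

2034-04-30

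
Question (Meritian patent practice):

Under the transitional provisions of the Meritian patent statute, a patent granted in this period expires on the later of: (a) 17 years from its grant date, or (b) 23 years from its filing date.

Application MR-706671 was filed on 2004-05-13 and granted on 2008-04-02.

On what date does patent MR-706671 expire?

May 13, 2027

(a) grant + 17 years → 2 April 2025.
(b) filing + 23 years → 13 May 2027.
Later of the two: 13 May 2027.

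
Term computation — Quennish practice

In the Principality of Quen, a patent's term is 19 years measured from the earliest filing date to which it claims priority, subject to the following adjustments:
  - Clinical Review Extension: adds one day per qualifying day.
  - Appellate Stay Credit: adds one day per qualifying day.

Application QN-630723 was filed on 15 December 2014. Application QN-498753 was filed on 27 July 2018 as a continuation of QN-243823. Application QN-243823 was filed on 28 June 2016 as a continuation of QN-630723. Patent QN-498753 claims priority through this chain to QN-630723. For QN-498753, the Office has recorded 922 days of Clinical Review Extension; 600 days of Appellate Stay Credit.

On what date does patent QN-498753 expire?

2038-02-14

Earliest priority filing: 15 December 2014.
Base term: 15 December 2014 + 19 years → 15 December 2033.
Clinical Review Extension: +922 days → 24 June 2036.
Appellate Stay Credit: +600 days → 14 February 2038.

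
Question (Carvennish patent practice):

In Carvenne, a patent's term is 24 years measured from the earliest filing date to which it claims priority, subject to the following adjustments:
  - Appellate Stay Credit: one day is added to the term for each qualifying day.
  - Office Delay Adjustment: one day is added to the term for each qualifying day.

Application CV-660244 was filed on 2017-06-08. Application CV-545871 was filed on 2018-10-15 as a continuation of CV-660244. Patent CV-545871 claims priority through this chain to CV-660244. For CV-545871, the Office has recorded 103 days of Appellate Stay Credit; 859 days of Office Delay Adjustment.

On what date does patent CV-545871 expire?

Earliest priority filing: 8 June 2017.
Base term: 8 June 2017 + 24 years → 8 June 2041.
Appellate Stay Credit: +103 days → 19 September 2041.
Office Delay Adjustment: +859 days → 26 January 2044.

January 26, 2044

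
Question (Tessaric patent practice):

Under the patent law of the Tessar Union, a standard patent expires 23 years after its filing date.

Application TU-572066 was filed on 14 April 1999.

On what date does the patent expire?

April 14, 2022

Filing date + 23 years → 14 April 2022.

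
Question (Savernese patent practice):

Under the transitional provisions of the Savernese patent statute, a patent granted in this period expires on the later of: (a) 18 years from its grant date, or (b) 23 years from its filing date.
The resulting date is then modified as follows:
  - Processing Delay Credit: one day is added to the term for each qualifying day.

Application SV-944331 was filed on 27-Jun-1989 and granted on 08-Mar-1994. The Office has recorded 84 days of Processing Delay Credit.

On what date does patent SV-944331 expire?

2012-09-19

(a) grant + 18 years → 8 March 2012.
(b) filing + 23 years → 27 June 2012.
Later of the two: 27 June 2012.
Processing Delay Credit: +84 days → 19 September 2012.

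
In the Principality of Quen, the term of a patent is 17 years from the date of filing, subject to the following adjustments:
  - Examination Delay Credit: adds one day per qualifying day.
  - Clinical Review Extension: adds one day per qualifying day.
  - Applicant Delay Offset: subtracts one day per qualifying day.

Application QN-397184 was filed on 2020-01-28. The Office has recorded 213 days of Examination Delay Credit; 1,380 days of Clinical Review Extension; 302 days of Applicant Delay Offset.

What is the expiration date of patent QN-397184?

2040-08-11

Base term: filing date + 17 years → 28 January 2037.
Examination Delay Credit: +213 days → 29 August 2037.
Clinical Review Extension: +1380 days → 9 June 2041.
Applicant Delay Offset: −302 days → 11 August 2040.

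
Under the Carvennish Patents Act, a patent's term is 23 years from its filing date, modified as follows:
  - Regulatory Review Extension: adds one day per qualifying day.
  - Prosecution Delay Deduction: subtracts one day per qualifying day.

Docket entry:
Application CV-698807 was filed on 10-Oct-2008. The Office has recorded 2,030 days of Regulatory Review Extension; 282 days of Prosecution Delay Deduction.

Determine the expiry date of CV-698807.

July 23, 2036

Base term: filing date + 23 years → 10 October 2031.
Regulatory Review Extension: +2030 days → 1 May 2037.
Prosecution Delay Deduction: −282 days → 23 July 2036.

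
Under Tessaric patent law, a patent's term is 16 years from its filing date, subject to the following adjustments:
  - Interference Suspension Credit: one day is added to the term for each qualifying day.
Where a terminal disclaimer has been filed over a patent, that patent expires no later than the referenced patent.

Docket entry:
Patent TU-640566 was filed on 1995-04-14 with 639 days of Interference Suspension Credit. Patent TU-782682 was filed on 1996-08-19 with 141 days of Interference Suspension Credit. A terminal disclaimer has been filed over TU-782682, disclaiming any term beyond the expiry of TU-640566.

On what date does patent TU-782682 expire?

January 7, 2013

Natural term of TU-782682:
  Base: filing + 16 years → 19 August 2012.
  Interference Suspension Credit: +141 days → 7 January 2013.
Expiry of referenced patent TU-640566:
  Base: filing + 16 years → 14 April 2011.
  Interference Suspension Credit: +639 days → 12 January 2013.
Terminal disclaimer: TU-782682 expires on the earlier of 7 January 2013 and 12 January 2013.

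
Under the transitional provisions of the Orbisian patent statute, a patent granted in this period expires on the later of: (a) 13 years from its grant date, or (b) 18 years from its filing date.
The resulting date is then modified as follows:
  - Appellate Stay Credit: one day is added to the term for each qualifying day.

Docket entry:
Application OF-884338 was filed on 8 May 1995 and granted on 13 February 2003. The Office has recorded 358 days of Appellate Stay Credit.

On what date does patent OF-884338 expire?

(a) grant + 13 years → 13 February 2016.
(b) filing + 18 years → 8 May 2013.
Later of the two: 13 February 2016.
Appellate Stay Credit: +358 days → 5 February 2017.

2017-02-05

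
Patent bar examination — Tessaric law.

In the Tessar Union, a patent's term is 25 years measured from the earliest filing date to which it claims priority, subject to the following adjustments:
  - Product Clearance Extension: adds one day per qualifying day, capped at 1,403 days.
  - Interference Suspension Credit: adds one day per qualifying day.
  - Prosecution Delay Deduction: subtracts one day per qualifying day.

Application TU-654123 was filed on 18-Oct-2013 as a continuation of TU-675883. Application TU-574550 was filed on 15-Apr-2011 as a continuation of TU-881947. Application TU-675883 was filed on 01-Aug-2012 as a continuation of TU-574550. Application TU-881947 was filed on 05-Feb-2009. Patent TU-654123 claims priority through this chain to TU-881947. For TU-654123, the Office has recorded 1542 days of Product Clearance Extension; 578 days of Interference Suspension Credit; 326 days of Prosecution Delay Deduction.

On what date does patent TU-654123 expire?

August 18, 2038

Earliest priority filing: 5 February 2009.
Base term: 5 February 2009 + 25 years → 5 February 2034.
Product Clearance Extension: 1542 days claimed exceeds the 1403-day cap, so +1403 days → 9 December 2037.
Interference Suspension Credit: +578 days → 10 July 2039.
Prosecution Delay Deduction: −326 days → 18 August 2038.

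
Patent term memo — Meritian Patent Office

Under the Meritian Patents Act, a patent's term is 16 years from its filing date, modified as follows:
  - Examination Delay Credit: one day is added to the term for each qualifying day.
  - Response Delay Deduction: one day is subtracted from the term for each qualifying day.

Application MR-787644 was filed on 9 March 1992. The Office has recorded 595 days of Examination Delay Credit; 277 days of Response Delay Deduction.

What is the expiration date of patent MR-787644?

2009-01-21

Base term: filing date + 16 years → 9 March 2008.
Examination Delay Credit: +595 days → 25 October 2009.
Response Delay Deduction: −277 days → 21 January 2009.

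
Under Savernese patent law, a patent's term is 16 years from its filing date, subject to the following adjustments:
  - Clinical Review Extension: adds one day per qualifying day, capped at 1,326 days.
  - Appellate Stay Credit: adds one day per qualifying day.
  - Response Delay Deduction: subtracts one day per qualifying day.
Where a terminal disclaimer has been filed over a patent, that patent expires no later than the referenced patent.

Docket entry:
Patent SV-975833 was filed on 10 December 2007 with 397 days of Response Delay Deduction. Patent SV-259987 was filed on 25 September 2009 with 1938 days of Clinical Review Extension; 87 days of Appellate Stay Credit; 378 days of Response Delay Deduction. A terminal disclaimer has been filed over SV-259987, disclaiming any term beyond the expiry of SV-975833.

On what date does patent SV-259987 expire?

2022-11-08

Natural term of SV-259987:
  Base: filing + 16 years → 25 September 2025.
  Clinical Review Extension: 1938 days claimed exceeds the 1326-day cap, so +1326 days → 13 May 2029.
  Appellate Stay Credit: +87 days → 8 August 2029.
  Response Delay Deduction: −378 days → 26 July 2028.
Expiry of referenced patent SV-975833:
  Base: filing + 16 years → 10 December 2023.
  Response Delay Deduction: −397 days → 8 November 2022.
Terminal disclaimer: SV-259987 expires on the earlier of 26 July 2028 and 8 November 2022.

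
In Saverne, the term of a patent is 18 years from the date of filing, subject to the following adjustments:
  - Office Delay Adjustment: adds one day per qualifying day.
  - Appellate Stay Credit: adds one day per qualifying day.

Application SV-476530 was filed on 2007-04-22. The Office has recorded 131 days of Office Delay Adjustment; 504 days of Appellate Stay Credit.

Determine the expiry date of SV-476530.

2027-01-17

Base term: filing date + 18 years → 22 April 2025.
Office Delay Adjustment: +131 days → 31 August 2025.
Appellate Stay Credit: +504 days → 17 January 2027.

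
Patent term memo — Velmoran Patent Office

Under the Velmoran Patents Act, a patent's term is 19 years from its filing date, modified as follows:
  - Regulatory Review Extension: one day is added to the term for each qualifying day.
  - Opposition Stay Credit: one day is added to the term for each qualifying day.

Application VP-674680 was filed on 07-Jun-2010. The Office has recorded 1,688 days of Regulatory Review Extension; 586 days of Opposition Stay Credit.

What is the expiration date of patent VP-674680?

2035-08-29

Base term: filing date + 19 years → 7 June 2029.
Regulatory Review Extension: +1688 days → 20 January 2034.
Opposition Stay Credit: +586 days → 29 August 2035.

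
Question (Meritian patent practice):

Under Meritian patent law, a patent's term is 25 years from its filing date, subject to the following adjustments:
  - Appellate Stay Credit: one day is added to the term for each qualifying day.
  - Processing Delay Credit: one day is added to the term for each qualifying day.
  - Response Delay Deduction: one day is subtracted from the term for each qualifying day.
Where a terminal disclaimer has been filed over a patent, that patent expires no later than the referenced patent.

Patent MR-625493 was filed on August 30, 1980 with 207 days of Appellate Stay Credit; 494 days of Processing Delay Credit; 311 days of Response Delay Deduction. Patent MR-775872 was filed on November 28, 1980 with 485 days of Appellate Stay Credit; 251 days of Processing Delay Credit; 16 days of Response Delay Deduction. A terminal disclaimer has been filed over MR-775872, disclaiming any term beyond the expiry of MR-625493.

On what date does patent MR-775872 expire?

2006-09-24

Natural term of MR-775872:
  Base: filing + 25 years → 28 November 2005.
  Appellate Stay Credit: +485 days → 28 March 2007.
  Processing Delay Credit: +251 days → 4 December 2007.
  Response Delay Deduction: −16 days → 18 November 2007.
Expiry of referenced patent MR-625493:
  Base: filing + 25 years → 30 August 2005.
  Appellate Stay Credit: +207 days → 25 March 2006.
  Processing Delay Credit: +494 days → 1 August 2007.
  Response Delay Deduction: −311 days → 24 September 2006.
Terminal disclaimer: MR-775872 expires on the earlier of 18 November 2007 and 24 September 2006.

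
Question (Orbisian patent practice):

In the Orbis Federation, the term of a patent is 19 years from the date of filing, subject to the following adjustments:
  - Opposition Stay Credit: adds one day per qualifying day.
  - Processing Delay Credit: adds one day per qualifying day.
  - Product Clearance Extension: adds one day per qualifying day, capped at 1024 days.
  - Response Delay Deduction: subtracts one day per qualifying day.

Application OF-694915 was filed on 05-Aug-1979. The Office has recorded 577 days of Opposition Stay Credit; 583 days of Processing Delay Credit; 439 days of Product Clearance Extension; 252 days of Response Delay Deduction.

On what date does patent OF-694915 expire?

April 13, 2002

Base term: filing date + 19 years → 5 August 1998.
Opposition Stay Credit: +577 days → 4 March 2000.
Processing Delay Credit: +583 days → 8 October 2001.
Product Clearance Extension: 439 days (within the 1024-day cap) → +439 days → 21 December 2002.
Response Delay Deduction: −252 days → 13 April 2002.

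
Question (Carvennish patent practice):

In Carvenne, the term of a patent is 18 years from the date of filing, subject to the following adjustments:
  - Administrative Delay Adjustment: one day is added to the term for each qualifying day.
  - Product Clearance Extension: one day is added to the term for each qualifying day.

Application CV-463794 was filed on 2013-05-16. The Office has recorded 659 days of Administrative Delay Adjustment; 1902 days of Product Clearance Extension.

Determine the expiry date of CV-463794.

Base term: filing date + 18 years → 16 May 2031.
Administrative Delay Adjustment: +659 days → 5 March 2033.
Product Clearance Extension: +1902 days → 20 May 2038.

2038-05-20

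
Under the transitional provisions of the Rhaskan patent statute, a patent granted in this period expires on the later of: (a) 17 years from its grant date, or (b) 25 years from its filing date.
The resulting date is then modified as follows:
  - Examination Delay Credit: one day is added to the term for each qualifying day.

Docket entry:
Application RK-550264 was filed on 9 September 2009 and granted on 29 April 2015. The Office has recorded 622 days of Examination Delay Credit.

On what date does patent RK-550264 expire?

(a) grant + 17 years → 29 April 2032.
(b) filing + 25 years → 9 September 2034.
Later of the two: 9 September 2034.
Examination Delay Credit: +622 days → 23 May 2036.

2036-05-23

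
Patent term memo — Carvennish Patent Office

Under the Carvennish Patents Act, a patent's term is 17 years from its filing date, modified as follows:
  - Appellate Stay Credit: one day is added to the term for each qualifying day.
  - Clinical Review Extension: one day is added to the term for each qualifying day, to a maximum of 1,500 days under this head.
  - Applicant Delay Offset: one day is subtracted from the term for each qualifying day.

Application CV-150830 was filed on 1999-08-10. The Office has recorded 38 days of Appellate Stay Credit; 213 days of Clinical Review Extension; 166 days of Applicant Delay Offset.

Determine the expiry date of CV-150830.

2016-11-03

Base term: filing date + 17 years → 10 August 2016.
Appellate Stay Credit: +38 days → 17 September 2016.
Clinical Review Extension: 213 days (within the 1500-day cap) → +213 days → 18 April 2017.
Applicant Delay Offset: −166 days → 3 November 2016.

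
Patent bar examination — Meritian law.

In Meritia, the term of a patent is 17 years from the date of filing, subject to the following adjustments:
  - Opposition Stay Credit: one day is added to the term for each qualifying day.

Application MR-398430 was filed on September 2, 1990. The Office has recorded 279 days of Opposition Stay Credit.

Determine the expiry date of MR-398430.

2008-06-07

Base term: filing date + 17 years → 2 September 2007.
Opposition Stay Credit: +279 days → 7 June 2008.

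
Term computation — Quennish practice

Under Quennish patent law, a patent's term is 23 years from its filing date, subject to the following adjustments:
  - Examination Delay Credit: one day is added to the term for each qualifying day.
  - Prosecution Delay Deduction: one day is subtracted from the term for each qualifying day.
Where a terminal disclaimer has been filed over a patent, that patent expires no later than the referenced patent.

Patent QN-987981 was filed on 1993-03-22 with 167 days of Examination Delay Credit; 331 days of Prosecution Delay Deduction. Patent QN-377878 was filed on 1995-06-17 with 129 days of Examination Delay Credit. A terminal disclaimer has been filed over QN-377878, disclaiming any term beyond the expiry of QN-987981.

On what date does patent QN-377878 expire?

Natural term of QN-377878:
  Base: filing + 23 years → 17 June 2018.
  Examination Delay Credit: +129 days → 24 October 2018.
Expiry of referenced patent QN-987981:
  Base: filing + 23 years → 22 March 2016.
  Examination Delay Credit: +167 days → 5 September 2016.
  Prosecution Delay Deduction: −331 days → 10 October 2015.
Terminal disclaimer: QN-377878 expires on the earlier of 24 October 2018 and 10 October 2015.

October 10, 2015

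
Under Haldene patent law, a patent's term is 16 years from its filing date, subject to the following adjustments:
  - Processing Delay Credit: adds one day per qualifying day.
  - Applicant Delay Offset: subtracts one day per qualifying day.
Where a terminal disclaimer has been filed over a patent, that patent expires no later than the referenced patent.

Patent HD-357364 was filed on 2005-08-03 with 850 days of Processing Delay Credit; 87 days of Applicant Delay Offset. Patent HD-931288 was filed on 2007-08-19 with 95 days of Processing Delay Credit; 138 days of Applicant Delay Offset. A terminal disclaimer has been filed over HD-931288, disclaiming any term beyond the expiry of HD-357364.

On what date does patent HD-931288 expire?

Natural term of HD-931288:
  Base: filing + 16 years → 19 August 2023.
  Processing Delay Credit: +95 days → 22 November 2023.
  Applicant Delay Offset: −138 days → 7 July 2023.
Expiry of referenced patent HD-357364:
  Base: filing + 16 years → 3 August 2021.
  Processing Delay Credit: +850 days → 1 December 2023.
  Applicant Delay Offset: −87 days → 5 September 2023.
Terminal disclaimer: HD-931288 expires on the earlier of 7 July 2023 and 5 September 2023.

July 7, 2023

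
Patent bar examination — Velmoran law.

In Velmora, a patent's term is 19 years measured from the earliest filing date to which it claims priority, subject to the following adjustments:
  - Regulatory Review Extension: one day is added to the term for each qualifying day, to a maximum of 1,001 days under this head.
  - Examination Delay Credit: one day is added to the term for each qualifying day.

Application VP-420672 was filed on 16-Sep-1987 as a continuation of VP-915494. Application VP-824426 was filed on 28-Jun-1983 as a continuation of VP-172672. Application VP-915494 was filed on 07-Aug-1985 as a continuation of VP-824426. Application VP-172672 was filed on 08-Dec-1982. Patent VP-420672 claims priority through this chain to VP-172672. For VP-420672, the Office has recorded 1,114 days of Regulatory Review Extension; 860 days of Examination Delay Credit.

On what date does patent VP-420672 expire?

Earliest priority filing: 8 December 1982.
Base term: 8 December 1982 + 19 years → 8 December 2001.
Regulatory Review Extension: 1114 days claimed exceeds the 1001-day cap, so +1001 days → 4 September 2004.
Examination Delay Credit: +860 days → 12 January 2007.

January 12, 2007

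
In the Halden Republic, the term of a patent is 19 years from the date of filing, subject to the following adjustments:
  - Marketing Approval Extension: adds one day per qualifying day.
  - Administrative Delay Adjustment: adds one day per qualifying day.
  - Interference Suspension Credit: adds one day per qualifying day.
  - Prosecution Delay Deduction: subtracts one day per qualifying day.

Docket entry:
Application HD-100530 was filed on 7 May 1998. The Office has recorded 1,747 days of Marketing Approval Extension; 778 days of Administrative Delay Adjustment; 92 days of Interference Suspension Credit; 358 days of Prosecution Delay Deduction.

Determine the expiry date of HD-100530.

Base term: filing date + 19 years → 7 May 2017.
Marketing Approval Extension: +1747 days → 17 February 2022.
Administrative Delay Adjustment: +778 days → 5 April 2024.
Interference Suspension Credit: +92 days → 6 July 2024.
Prosecution Delay Deduction: −358 days → 14 July 2023.

2023-07-14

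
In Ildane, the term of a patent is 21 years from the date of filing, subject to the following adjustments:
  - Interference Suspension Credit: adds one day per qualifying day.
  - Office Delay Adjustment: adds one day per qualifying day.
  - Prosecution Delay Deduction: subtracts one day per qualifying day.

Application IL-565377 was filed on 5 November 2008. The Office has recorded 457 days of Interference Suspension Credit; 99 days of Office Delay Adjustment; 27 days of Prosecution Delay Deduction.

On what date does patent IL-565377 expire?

Base term: filing date + 21 years → 5 November 2029.
Interference Suspension Credit: +457 days → 5 February 2031.
Office Delay Adjustment: +99 days → 15 May 2031.
Prosecution Delay Deduction: −27 days → 18 April 2031.

2031-04-18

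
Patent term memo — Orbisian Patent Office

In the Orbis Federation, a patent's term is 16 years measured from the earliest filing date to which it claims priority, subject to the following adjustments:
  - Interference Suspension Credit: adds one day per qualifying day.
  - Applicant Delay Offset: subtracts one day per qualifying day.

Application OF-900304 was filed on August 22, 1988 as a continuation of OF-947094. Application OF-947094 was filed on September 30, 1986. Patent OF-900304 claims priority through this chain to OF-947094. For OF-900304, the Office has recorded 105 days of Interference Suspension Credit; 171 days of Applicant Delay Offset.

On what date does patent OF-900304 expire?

July 26, 2002

Earliest priority filing: 30 September 1986.
Base term: 30 September 1986 + 16 years → 30 September 2002.
Interference Suspension Credit: +105 days → 13 January 2003.
Applicant Delay Offset: −171 days → 26 July 2002.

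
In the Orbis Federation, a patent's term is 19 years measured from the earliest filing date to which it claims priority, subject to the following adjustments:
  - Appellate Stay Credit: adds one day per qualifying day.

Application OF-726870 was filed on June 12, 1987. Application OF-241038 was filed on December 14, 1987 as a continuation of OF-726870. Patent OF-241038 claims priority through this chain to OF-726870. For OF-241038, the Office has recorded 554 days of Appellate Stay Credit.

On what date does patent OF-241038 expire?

December 18, 2007

Earliest priority filing: 12 June 1987.
Base term: 12 June 1987 + 19 years → 12 June 2006.
Appellate Stay Credit: +554 days → 18 December 2007.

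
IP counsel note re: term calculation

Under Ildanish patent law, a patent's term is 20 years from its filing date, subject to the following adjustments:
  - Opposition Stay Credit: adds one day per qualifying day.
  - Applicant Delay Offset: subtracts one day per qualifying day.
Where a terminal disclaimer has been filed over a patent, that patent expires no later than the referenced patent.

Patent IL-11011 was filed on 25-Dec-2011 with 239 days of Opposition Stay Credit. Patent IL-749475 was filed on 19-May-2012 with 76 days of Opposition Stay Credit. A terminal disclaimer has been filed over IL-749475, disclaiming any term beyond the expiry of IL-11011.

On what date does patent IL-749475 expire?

Natural term of IL-749475:
  Base: filing + 20 years → 19 May 2032.
  Opposition Stay Credit: +76 days → 3 August 2032.
Expiry of referenced patent IL-11011:
  Base: filing + 20 years → 25 December 2031.
  Opposition Stay Credit: +239 days → 20 August 2032.
Terminal disclaimer: IL-749475 expires on the earlier of 3 August 2032 and 20 August 2032.

August 3, 2032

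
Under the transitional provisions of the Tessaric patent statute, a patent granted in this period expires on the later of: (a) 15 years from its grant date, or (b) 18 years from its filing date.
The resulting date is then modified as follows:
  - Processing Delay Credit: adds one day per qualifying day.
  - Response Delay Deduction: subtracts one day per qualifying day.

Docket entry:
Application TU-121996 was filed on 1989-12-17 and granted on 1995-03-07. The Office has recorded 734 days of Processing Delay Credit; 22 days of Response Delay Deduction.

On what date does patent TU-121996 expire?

2012-02-17

(a) grant + 15 years → 7 March 2010.
(b) filing + 18 years → 17 December 2007.
Later of the two: 7 March 2010.
Processing Delay Credit: +734 days → 10 March 2012.
Response Delay Deduction: −22 days → 17 February 2012.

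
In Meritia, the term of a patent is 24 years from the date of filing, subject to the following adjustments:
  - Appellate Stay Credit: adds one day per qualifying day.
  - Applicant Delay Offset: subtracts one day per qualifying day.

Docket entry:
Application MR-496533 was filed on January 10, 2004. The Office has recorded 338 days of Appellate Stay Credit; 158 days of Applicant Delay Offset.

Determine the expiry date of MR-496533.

Base term: filing date + 24 years → 10 January 2028.
Appellate Stay Credit: +338 days → 13 December 2028.
Applicant Delay Offset: −158 days → 8 July 2028.

July 8, 2028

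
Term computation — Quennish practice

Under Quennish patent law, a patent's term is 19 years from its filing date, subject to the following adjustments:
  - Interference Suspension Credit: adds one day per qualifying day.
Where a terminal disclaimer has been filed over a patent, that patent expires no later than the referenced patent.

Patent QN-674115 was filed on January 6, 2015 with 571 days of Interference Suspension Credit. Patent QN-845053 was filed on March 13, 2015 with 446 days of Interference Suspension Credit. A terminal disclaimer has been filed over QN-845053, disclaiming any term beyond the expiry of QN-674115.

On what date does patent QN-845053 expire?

June 2, 2035

Natural term of QN-845053:
  Base: filing + 19 years → 13 March 2034.
  Interference Suspension Credit: +446 days → 2 June 2035.
Expiry of referenced patent QN-674115:
  Base: filing + 19 years → 6 January 2034.
  Interference Suspension Credit: +571 days → 31 July 2035.
Terminal disclaimer: QN-845053 expires on the earlier of 2 June 2035 and 31 July 2035.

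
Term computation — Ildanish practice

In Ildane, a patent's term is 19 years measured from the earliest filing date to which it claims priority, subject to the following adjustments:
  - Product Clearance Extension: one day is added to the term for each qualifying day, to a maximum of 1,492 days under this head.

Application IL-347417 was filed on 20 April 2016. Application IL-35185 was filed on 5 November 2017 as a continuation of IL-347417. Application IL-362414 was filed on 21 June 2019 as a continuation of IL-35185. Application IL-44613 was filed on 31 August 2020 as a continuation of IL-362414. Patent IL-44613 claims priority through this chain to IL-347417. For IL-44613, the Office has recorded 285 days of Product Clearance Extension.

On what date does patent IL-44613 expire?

Earliest priority filing: 20 April 2016.
Base term: 20 April 2016 + 19 years → 20 April 2035.
Product Clearance Extension: 285 days (within the 1492-day cap) → +285 days → 30 January 2036.

2036-01-30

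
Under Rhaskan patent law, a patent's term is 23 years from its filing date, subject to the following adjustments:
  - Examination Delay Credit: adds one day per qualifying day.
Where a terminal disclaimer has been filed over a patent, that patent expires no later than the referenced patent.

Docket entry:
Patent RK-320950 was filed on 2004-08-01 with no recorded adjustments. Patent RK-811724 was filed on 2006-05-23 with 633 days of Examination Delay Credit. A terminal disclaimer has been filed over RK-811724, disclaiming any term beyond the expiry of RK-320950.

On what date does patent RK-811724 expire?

Natural term of RK-811724:
  Base: filing + 23 years → 23 May 2029.
  Examination Delay Credit: +633 days → 15 February 2031.
Expiry of referenced patent RK-320950:
  Base: filing + 23 years → 1 August 2027.
Terminal disclaimer: RK-811724 expires on the earlier of 15 February 2031 and 1 August 2027.

August 1, 2027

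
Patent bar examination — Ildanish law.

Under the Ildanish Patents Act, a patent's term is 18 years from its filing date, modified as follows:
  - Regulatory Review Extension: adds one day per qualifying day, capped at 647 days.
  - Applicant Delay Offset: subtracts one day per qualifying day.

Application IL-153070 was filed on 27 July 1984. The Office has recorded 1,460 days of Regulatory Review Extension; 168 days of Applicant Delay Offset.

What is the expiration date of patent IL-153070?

Base term: filing date + 18 years → 27 July 2002.
Regulatory Review Extension: 1460 days claimed exceeds the 647-day cap, so +647 days → 4 May 2004.
Applicant Delay Offset: −168 days → 18 November 2003.

November 18, 2003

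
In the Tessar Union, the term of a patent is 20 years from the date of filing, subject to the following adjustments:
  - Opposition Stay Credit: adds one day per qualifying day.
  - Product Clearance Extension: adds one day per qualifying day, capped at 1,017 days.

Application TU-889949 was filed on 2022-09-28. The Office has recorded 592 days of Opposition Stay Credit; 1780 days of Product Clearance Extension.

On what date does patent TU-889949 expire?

2047-02-23

Base term: filing date + 20 years → 28 September 2042.
Opposition Stay Credit: +592 days → 12 May 2044.
Product Clearance Extension: 1780 days claimed exceeds the 1017-day cap, so +1017 days → 23 February 2047.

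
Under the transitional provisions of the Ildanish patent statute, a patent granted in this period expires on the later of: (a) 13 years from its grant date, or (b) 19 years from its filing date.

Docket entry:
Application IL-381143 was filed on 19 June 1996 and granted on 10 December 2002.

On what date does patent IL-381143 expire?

2015-12-10

(a) grant + 13 years → 10 December 2015.
(b) filing + 19 years → 19 June 2015.
Later of the two: 10 December 2015.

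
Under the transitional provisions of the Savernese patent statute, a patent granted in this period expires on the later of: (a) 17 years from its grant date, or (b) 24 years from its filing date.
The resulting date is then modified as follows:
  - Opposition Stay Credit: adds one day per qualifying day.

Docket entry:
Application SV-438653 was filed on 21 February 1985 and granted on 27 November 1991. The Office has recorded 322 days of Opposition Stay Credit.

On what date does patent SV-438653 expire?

(a) grant + 17 years → 27 November 2008.
(b) filing + 24 years → 21 February 2009.
Later of the two: 21 February 2009.
Opposition Stay Credit: +322 days → 9 January 2010.

January 9, 2010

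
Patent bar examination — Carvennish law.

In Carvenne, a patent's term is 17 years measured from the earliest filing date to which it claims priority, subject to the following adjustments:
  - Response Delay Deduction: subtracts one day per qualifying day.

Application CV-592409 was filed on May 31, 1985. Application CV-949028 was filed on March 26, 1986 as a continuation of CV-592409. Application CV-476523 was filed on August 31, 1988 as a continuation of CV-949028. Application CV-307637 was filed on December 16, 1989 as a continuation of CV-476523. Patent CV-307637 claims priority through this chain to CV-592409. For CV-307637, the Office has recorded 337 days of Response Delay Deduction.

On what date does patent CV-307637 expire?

June 28, 2001

Earliest priority filing: 31 May 1985.
Base term: 31 May 1985 + 17 years → 31 May 2002.
Response Delay Deduction: −337 days → 28 June 2001.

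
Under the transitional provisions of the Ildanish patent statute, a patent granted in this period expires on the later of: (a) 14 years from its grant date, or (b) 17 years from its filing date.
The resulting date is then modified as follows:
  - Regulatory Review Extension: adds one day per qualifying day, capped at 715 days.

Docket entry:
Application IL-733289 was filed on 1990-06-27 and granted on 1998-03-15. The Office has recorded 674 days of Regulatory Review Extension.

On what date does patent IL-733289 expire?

2014-01-18

(a) grant + 14 years → 15 March 2012.
(b) filing + 17 years → 27 June 2007.
Later of the two: 15 March 2012.
Regulatory Review Extension: 674 days (within the 715-day cap) → +674 days → 18 January 2014.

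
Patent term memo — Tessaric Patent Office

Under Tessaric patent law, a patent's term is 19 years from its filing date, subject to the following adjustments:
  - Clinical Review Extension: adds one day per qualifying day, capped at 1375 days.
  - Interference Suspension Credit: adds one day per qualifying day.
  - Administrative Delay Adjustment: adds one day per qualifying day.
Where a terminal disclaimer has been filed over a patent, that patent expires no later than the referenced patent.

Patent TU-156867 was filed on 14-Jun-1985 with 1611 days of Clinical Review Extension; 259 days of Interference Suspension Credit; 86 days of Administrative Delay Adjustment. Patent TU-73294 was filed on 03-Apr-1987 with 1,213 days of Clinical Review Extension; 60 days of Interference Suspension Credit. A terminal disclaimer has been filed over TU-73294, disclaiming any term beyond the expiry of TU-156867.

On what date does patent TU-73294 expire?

Natural term of TU-73294:
  Base: filing + 19 years → 3 April 2006.
  Clinical Review Extension: 1213 days (within the 1375-day cap) → +1213 days → 29 July 2009.
  Interference Suspension Credit: +60 days → 27 September 2009.
Expiry of referenced patent TU-156867:
  Base: filing + 19 years → 14 June 2004.
  Clinical Review Extension: 1611 days claimed exceeds the 1375-day cap, so +1375 days → 20 March 2008.
  Interference Suspension Credit: +259 days → 4 December 2008.
  Administrative Delay Adjustment: +86 days → 28 February 2009.
Terminal disclaimer: TU-73294 expires on the earlier of 27 September 2009 and 28 February 2009.

February 28, 2009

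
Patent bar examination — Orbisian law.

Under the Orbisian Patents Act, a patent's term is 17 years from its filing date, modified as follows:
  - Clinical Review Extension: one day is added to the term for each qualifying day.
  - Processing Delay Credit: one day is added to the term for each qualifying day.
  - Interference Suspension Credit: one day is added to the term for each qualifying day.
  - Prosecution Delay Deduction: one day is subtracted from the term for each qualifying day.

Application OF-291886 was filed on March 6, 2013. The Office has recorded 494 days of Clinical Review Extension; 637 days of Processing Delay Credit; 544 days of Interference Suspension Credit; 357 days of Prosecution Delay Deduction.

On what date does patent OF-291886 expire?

October 14, 2033

Base term: filing date + 17 years → 6 March 2030.
Clinical Review Extension: +494 days → 13 July 2031.
Processing Delay Credit: +637 days → 10 April 2033.
Interference Suspension Credit: +544 days → 6 October 2034.
Prosecution Delay Deduction: −357 days → 14 October 2033.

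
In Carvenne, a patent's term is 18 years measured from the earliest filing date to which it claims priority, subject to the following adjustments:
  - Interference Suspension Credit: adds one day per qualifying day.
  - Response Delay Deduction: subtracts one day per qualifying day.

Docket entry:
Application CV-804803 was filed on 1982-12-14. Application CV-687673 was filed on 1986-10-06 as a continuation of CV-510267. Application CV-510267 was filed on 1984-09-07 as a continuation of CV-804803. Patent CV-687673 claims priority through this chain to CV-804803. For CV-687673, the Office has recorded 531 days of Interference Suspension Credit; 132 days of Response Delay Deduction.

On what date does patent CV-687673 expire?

Earliest priority filing: 14 December 1982.
Base term: 14 December 1982 + 18 years → 14 December 2000.
Interference Suspension Credit: +531 days → 29 May 2002.
Response Delay Deduction: −132 days → 17 January 2002.

2002-01-17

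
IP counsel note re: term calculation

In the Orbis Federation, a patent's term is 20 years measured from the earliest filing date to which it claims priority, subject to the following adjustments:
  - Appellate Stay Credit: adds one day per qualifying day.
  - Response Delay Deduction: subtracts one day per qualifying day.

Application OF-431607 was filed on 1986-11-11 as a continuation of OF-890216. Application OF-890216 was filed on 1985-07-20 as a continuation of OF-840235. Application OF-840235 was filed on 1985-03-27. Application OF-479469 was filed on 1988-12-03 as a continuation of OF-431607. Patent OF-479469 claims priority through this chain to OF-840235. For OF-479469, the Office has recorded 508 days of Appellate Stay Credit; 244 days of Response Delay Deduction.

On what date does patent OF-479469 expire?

2005-12-16

Earliest priority filing: 27 March 1985.
Base term: 27 March 1985 + 20 years → 27 March 2005.
Appellate Stay Credit: +508 days → 17 August 2006.
Response Delay Deduction: −244 days → 16 December 2005.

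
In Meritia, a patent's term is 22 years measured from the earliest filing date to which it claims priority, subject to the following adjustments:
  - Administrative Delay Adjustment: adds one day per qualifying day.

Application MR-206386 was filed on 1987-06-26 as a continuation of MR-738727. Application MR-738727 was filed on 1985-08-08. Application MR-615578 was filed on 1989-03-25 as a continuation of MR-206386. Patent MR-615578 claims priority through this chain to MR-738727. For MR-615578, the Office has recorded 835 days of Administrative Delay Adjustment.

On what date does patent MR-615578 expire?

November 20, 2009

Earliest priority filing: 8 August 1985.
Base term: 8 August 1985 + 22 years → 8 August 2007.
Administrative Delay Adjustment: +835 days → 20 November 2009.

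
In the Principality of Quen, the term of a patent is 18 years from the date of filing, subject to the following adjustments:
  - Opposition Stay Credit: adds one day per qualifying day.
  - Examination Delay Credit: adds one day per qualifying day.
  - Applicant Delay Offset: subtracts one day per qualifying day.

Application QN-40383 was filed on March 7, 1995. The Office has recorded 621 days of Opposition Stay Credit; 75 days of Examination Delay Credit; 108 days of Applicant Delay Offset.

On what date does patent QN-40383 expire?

October 16, 2014

Base term: filing date + 18 years → 7 March 2013.
Opposition Stay Credit: +621 days → 18 November 2014.
Examination Delay Credit: +75 days → 1 February 2015.
Applicant Delay Offset: −108 days → 16 October 2014.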